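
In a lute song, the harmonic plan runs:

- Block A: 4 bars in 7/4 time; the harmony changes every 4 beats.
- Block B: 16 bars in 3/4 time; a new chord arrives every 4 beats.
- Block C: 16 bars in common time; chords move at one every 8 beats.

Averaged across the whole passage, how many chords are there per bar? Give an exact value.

A: 4 bars of 7 beats is 28 beats; at 4 beats each that's 7 chords.
B: 16 bars of 3 beats is 48 beats; at 4 beats each that's 12 chords.
C: 16 bars of 4 beats is 64 beats; at 8 beats each that's 8 chords.
Overall: 27 chords over 36 bars → 27/36 = 0.75 chords per bar.

0.75 chords per bar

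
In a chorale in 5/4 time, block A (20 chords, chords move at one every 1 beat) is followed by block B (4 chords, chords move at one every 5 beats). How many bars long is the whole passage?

8 bars

A: 20 × 1 = 20 beats = 4 bars.
B: 4 × 5 = 20 beats = 4 bars.
Total: 4 + 4 = 8 bars.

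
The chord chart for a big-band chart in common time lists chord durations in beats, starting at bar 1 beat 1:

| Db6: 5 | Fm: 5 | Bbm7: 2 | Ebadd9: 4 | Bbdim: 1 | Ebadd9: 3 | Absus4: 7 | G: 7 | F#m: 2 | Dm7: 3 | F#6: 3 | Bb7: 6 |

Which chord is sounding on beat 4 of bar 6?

Absus4

Beat 4 of bar 6 is beat (6−1)×4 + 4 = 24 overall.
Running totals: Db6 ends at 5, Fm ends at 10, Bbm7 ends at 12, Ebadd9 ends at 16, Bbdim ends at 17, Ebadd9 ends at 20, Absus4 ends at 27.
Beat 24 falls within Absus4.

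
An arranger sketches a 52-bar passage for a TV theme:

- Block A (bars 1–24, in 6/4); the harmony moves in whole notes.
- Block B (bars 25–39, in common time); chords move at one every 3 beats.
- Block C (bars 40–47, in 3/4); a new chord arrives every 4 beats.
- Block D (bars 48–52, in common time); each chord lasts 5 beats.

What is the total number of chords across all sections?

66 chords

A has 144 beats and chords last 4 each, so 36 chords.
B has 60 beats and chords last 3 each, so 20 chords.
C has 24 beats and chords last 4 each, so 6 chords.
D has 20 beats and chords last 5 each, so 4 chords.
Total: 36 + 20 + 6 + 4 = 66.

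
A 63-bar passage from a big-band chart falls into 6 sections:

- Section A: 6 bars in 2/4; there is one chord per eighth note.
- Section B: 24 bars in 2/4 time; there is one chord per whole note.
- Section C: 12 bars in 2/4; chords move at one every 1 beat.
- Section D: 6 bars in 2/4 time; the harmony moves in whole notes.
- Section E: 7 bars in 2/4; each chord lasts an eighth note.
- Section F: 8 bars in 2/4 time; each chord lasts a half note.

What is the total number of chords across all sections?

A: 6 bars × 2 beats = 12 beats; 0.5 beats/chord → 24 chords.
B: 24 bars × 2 beats = 48 beats; 4 beats/chord → 12 chords.
C: 12 bars × 2 beats = 24 beats; 1 beat/chord → 24 chords.
D: 6 bars × 2 beats = 12 beats; 4 beats/chord → 3 chords.
E: 7 bars × 2 beats = 14 beats; 0.5 beats/chord → 28 chords.
F: 8 bars × 2 beats = 16 beats; 2 beats/chord → 8 chords.
Total: 24 + 12 + 24 + 3 + 28 + 8 = 99.

99 chords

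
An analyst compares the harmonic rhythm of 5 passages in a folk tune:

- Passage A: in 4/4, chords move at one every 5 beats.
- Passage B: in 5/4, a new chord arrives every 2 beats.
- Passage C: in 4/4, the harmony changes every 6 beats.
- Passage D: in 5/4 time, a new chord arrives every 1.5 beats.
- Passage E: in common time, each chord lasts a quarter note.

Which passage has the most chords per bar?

Passage E

A: each chord is 5 beats in 4/4, so 0.8 per bar.
B: each chord is 2 beats in 5/4, so 2.5 per bar.
C: each chord is 6 beats in 4/4, so 2/3 per bar.
D: each chord is 1.5 beats in 5/4, so 10/3 per bar.
E: each chord is 1 beat in 4/4, so 4 per bar.
Fastest is E at 4 chords/bar.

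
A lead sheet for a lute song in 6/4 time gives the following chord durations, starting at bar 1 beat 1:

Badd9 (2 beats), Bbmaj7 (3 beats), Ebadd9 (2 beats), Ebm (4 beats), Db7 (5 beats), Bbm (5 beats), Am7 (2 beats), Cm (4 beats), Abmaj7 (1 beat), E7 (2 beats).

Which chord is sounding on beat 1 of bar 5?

Beat 1 of bar 5 is beat (5−1)×6 + 1 = 25 overall.
Running totals: Badd9 ends at 2, Bbmaj7 ends at 5, Ebadd9 ends at 7, Ebm ends at 11, Db7 ends at 16, Bbm ends at 21, Am7 ends at 23, Cm ends at 27.
Beat 25 falls within Cm.

Cm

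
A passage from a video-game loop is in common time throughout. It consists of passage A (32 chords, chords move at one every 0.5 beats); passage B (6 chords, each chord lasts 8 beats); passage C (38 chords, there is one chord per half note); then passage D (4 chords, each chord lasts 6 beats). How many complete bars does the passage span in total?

A: 32 × 0.5 = 16 beats = 4 bars.
B: 6 × 8 = 48 beats = 12 bars.
C: 38 × 2 = 76 beats = 19 bars.
D: 4 × 6 = 24 beats = 6 bars.
Total: 4 + 12 + 19 + 6 = 41 bars.

41 bars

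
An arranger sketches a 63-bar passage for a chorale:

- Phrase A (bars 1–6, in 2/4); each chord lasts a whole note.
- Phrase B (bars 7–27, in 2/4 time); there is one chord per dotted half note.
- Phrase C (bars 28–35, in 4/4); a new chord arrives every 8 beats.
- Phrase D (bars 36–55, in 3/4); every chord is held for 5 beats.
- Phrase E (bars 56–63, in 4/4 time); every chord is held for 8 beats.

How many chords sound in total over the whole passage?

37 chords

A: 6 bars × 2 beats = 12 beats; 4 beats/chord → 3 chords.
B: 21 bars × 2 beats = 42 beats; 3 beats/chord → 14 chords.
C: 8 bars × 4 beats = 32 beats; 8 beats/chord → 4 chords.
D: 20 bars × 3 beats = 60 beats; 5 beats/chord → 12 chords.
E: 8 bars × 4 beats = 32 beats; 8 beats/chord → 4 chords.
Total: 3 + 14 + 4 + 12 + 4 = 37.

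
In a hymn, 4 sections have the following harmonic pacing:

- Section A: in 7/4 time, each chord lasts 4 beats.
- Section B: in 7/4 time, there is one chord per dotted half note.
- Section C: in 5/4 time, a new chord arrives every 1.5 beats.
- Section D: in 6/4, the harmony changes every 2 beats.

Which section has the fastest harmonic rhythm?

A: 7/4 = 1.75 chords/bar.
B: 7/3 = 7/3 chords/bar.
C: 5/1.5 = 10/3 chords/bar.
D: 6/2 = 3 chords/bar.
Fastest is C at 10/3 chords/bar.

Section C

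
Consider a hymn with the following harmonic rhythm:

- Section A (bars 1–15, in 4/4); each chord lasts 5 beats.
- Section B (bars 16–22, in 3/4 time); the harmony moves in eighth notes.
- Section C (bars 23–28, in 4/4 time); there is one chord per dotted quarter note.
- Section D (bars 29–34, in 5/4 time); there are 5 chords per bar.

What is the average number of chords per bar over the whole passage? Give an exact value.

A: 15 bars of 4 beats is 60 beats; at 5 beats each that's 12 chords.
B: 7 bars of 3 beats is 21 beats; at 0.5 beats each that's 42 chords.
C: 6 bars of 4 beats is 24 beats; at 1.5 beats each that's 16 chords.
D: 6 bars of 5 beats is 30 beats; at 1 beat each that's 30 chords.
Overall: 100 chords over 34 bars → 100/34 = 50/17 chords per bar.

50/17 chords per bar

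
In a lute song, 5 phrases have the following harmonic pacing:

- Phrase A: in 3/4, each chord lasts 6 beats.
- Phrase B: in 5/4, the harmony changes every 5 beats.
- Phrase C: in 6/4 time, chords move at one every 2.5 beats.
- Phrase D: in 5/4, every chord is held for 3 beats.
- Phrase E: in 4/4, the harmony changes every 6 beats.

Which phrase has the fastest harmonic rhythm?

Phrase C

A: each chord is 6 beats in 3/4, so 0.5 per bar.
B: each chord is 5 beats in 5/4, so 1 per bar.
C: each chord is 2.5 beats in 6/4, so 2.4 per bar.
D: each chord is 3 beats in 5/4, so 5/3 per bar.
E: each chord is 6 beats in 4/4, so 2/3 per bar.
Fastest is C at 2.4 chords/bar.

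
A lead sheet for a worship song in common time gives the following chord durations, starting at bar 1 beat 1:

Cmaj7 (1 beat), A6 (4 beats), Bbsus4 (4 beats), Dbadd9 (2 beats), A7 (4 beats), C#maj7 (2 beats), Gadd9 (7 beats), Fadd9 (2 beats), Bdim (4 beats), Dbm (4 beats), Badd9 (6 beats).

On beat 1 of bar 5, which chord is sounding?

C#maj7

Beat 1 of bar 5 is beat (5−1)×4 + 1 = 17 overall.
Running totals: Cmaj7 ends at 1, A6 ends at 5, Bbsus4 ends at 9, Dbadd9 ends at 11, A7 ends at 15, C#maj7 ends at 17.
Beat 17 falls within C#maj7.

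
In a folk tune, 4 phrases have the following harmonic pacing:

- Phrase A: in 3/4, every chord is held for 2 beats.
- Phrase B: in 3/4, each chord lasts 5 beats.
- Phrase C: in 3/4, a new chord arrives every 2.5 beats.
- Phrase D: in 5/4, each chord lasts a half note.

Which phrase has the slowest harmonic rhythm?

Phrase B

A: 3/2 = 1.5 chords/bar.
B: 3/5 = 0.6 chords/bar.
C: 3/2.5 = 1.2 chords/bar.
D: 5/2 = 2.5 chords/bar.
Slowest is B at 0.6 chords/bar.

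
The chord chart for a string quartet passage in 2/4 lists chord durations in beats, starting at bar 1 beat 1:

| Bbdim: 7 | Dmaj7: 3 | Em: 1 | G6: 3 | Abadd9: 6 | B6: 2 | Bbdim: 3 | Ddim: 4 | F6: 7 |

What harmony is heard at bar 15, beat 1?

Beat 1 of bar 15 is beat (15−1)×2 + 1 = 29 overall.
Running totals: Bbdim ends at 7, Dmaj7 ends at 10, Em ends at 11, G6 ends at 14, Abadd9 ends at 20, B6 ends at 22, Bbdim ends at 25, Ddim ends at 29.
Beat 29 falls within Ddim.

Ddim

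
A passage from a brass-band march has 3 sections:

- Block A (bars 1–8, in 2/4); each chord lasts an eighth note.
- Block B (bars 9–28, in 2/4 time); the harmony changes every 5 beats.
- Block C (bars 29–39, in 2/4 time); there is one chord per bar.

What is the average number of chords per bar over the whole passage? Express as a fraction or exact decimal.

17/13 chords per bar

A: 8 × 2 = 16 beats ÷ 0.5 = 32 chords.
B: 20 × 2 = 40 beats ÷ 5 = 8 chords.
C: 11 × 2 = 22 beats ÷ 2 = 11 chords.
Overall: 51 chords over 39 bars → 51/39 = 17/13 chords per bar.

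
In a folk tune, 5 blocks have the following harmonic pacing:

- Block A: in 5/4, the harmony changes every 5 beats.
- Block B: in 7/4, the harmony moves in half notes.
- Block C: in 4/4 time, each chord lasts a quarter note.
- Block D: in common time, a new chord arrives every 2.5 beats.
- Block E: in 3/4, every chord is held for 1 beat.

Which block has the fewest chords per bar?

Block A

A: each chord is 5 beats in 5/4, so 1 per bar.
B: each chord is 2 beats in 7/4, so 3.5 per bar.
C: each chord is 1 beat in 4/4, so 4 per bar.
D: each chord is 2.5 beats in 4/4, so 1.6 per bar.
E: each chord is 1 beat in 3/4, so 3 per bar.
Slowest is A at 1 chords/bar.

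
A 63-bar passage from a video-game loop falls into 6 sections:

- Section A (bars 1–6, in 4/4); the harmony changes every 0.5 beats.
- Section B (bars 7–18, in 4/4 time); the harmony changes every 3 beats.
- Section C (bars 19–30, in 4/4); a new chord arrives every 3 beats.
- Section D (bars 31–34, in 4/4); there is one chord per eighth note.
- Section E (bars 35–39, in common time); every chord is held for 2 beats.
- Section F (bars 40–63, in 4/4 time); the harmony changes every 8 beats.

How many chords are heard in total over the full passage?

134 chords

A has 24 beats and chords last 0.5 each, so 48 chords.
B has 48 beats and chords last 3 each, so 16 chords.
C has 48 beats and chords last 3 each, so 16 chords.
D has 16 beats and chords last 0.5 each, so 32 chords.
E has 20 beats and chords last 2 each, so 10 chords.
F has 96 beats and chords last 8 each, so 12 chords.
Total: 48 + 16 + 16 + 32 + 10 + 12 = 134.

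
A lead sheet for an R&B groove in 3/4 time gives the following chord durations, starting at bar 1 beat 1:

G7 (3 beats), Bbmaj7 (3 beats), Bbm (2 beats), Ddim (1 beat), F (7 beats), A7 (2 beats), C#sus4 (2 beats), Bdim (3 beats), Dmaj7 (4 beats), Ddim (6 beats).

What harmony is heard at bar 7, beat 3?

Beat 3 of bar 7 is beat (7−1)×3 + 3 = 21 overall.
Running totals: G7 ends at 3, Bbmaj7 ends at 6, Bbm ends at 8, Ddim ends at 9, F ends at 16, A7 ends at 18, C#sus4 ends at 20, Bdim ends at 23.
Beat 21 falls within Bdim.

Bdim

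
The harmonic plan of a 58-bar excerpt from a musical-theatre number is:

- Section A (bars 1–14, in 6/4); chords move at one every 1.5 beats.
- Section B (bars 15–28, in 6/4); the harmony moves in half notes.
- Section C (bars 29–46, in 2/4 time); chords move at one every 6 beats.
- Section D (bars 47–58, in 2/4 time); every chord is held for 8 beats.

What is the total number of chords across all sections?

A has 84 beats and chords last 1.5 each, so 56 chords.
B has 84 beats and chords last 2 each, so 42 chords.
C has 36 beats and chords last 6 each, so 6 chords.
D has 24 beats and chords last 8 each, so 3 chords.
Total: 56 + 42 + 6 + 3 = 107.

107 chords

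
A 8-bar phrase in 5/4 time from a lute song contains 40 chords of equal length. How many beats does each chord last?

1 beat

8 bars × 5 beats/bar = 40 beats total.
40 beats ÷ 40 chords = 1 beats per chord.
(That is a quarter note.)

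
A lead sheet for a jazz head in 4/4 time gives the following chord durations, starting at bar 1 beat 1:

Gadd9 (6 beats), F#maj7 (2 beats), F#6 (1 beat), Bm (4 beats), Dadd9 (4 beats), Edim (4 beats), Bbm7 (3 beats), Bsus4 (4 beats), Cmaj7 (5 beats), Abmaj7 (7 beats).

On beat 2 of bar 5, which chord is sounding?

Edim

Beat 2 of bar 5 is beat (5−1)×4 + 2 = 18 overall.
Running totals: Gadd9 ends at 6, F#maj7 ends at 8, F#6 ends at 9, Bm ends at 13, Dadd9 ends at 17, Edim ends at 21.
Beat 18 falls within Edim.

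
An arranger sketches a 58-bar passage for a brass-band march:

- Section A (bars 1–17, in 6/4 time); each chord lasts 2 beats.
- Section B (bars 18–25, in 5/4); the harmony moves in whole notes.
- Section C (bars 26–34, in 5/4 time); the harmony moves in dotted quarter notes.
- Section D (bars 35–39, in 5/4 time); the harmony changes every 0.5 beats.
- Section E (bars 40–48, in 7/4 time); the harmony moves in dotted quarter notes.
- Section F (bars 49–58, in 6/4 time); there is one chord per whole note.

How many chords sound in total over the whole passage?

198 chords

A has 102 beats and chords last 2 each, so 51 chords.
B has 40 beats and chords last 4 each, so 10 chords.
C has 45 beats and chords last 1.5 each, so 30 chords.
D has 25 beats and chords last 0.5 each, so 50 chords.
E has 63 beats and chords last 1.5 each, so 42 chords.
F has 60 beats and chords last 4 each, so 15 chords.
Total: 51 + 10 + 30 + 50 + 42 + 15 = 198.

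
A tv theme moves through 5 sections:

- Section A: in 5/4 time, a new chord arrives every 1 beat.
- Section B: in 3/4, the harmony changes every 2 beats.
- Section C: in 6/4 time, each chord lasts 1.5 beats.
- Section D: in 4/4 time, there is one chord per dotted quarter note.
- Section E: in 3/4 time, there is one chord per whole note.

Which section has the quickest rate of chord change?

A: each chord is 1 beat in 5/4, so 5 per bar.
B: each chord is 2 beats in 3/4, so 1.5 per bar.
C: each chord is 1.5 beats in 6/4, so 4 per bar.
D: each chord is 1.5 beats in 4/4, so 8/3 per bar.
E: each chord is 4 beats in 3/4, so 0.75 per bar.
Fastest is A at 5 chords/bar.

Section A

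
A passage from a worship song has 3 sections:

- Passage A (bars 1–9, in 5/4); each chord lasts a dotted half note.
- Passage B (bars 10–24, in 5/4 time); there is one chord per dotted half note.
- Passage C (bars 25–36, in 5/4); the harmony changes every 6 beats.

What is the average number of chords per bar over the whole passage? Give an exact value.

25/18 chords per bar

A: 9 × 5 = 45 beats ÷ 3 = 15 chords.
B: 15 × 5 = 75 beats ÷ 3 = 25 chords.
C: 12 × 5 = 60 beats ÷ 6 = 10 chords.
Overall: 50 chords over 36 bars → 50/36 = 25/18 chords per bar.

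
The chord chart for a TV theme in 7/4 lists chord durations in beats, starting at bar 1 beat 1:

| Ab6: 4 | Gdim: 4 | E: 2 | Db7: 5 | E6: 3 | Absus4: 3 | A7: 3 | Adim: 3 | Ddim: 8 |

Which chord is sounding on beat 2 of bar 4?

A7

Beat 2 of bar 4 is beat (4−1)×7 + 2 = 23 overall.
Running totals: Ab6 ends at 4, Gdim ends at 8, E ends at 10, Db7 ends at 15, E6 ends at 18, Absus4 ends at 21, A7 ends at 24.
Beat 23 falls within A7.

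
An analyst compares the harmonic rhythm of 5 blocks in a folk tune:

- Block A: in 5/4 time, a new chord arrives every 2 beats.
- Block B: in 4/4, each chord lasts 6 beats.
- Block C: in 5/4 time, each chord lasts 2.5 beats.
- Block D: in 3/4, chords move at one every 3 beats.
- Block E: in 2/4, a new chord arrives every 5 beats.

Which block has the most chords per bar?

Block A

A: each chord is 2 beats in 5/4, so 2.5 per bar.
B: each chord is 6 beats in 4/4, so 2/3 per bar.
C: each chord is 2.5 beats in 5/4, so 2 per bar.
D: each chord is 3 beats in 3/4, so 1 per bar.
E: each chord is 5 beats in 2/4, so 0.4 per bar.
Fastest is A at 2.5 chords/bar.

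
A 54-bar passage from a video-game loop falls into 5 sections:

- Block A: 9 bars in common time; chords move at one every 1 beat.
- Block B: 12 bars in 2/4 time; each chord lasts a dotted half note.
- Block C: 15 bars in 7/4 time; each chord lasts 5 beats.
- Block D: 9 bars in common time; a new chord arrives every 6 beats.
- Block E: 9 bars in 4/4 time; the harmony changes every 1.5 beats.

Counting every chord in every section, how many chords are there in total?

95 chords

A: 9·4 = 36 beats, 36/1 = 36 chords.
B: 12·2 = 24 beats, 24/3 = 8 chords.
C: 15·7 = 105 beats, 105/5 = 21 chords.
D: 9·4 = 36 beats, 36/6 = 6 chords.
E: 9·4 = 36 beats, 36/1.5 = 24 chords.
Total: 36 + 8 + 21 + 6 + 24 = 95.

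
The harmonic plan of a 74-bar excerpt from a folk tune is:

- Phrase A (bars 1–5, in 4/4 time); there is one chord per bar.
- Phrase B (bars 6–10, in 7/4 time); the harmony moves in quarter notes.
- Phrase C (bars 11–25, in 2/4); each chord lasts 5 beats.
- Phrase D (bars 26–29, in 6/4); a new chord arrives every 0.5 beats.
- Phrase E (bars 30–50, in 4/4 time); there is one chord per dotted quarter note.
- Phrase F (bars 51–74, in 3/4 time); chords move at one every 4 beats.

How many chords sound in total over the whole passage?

168 chords

A: 5 bars × 4 beats = 20 beats; 4 beats/chord → 5 chords.
B: 5 bars × 7 beats = 35 beats; 1 beat/chord → 35 chords.
C: 15 bars × 2 beats = 30 beats; 5 beats/chord → 6 chords.
D: 4 bars × 6 beats = 24 beats; 0.5 beats/chord → 48 chords.
E: 21 bars × 4 beats = 84 beats; 1.5 beats/chord → 56 chords.
F: 24 bars × 3 beats = 72 beats; 4 beats/chord → 18 chords.
Total: 5 + 35 + 6 + 48 + 56 + 18 = 168.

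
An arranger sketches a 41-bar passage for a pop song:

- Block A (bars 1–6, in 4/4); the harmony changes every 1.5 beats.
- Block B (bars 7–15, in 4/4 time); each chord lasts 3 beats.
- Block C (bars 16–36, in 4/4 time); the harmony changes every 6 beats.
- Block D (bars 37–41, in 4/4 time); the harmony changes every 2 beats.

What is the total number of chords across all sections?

52 chords

A: 6 bars × 4 beats = 24 beats; 1.5 beats/chord → 16 chords.
B: 9 bars × 4 beats = 36 beats; 3 beats/chord → 12 chords.
C: 21 bars × 4 beats = 84 beats; 6 beats/chord → 14 chords.
D: 5 bars × 4 beats = 20 beats; 2 beats/chord → 10 chords.
Total: 16 + 12 + 14 + 10 = 52.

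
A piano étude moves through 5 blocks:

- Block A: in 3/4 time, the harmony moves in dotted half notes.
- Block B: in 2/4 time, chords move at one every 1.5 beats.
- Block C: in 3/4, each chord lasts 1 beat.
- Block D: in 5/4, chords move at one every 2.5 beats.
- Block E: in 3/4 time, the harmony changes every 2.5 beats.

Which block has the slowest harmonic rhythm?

A: 3/3 = 1 chord/bar.
B: 2/1.5 = 4/3 chords/bar.
C: 3/1 = 3 chords/bar.
D: 5/2.5 = 2 chords/bar.
E: 3/2.5 = 1.2 chords/bar.
Slowest is A at 1 chords/bar.

Block A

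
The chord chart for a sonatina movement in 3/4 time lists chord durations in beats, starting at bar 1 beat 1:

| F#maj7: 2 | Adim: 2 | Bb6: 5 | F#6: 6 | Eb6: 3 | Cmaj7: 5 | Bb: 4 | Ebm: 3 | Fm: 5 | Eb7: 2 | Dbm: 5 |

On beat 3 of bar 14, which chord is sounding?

Beat 3 of bar 14 is beat (14−1)×3 + 3 = 42 overall.
Running totals: F#maj7 ends at 2, Adim ends at 4, Bb6 ends at 9, F#6 ends at 15, Eb6 ends at 18, Cmaj7 ends at 23, Bb ends at 27, Ebm ends at 30, Fm ends at 35, Eb7 ends at 37, Dbm ends at 42.
Beat 42 falls within Dbm.

Dbm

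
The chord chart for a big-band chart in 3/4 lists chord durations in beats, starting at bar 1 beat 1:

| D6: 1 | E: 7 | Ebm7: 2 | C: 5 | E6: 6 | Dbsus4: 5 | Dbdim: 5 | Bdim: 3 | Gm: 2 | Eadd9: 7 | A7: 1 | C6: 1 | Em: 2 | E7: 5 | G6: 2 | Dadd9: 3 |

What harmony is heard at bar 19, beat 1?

Dadd9

Beat 1 of bar 19 is beat (19−1)×3 + 1 = 55 overall.
Running totals: D6 ends at 1, E ends at 8, Ebm7 ends at 10, C ends at 15, E6 ends at 21, Dbsus4 ends at 26, Dbdim ends at 31, Bdim ends at 34, Gm ends at 36, Eadd9 ends at 43, A7 ends at 44, C6 ends at 45, Em ends at 47, E7 ends at 52, G6 ends at 54, Dadd9 ends at 57.
Beat 55 falls within Dadd9.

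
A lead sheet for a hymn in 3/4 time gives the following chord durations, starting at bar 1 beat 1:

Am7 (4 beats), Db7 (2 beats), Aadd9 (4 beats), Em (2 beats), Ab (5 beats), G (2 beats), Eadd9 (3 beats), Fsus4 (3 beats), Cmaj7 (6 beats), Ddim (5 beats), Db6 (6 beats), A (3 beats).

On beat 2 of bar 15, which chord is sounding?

Beat 2 of bar 15 is beat (15−1)×3 + 2 = 44 overall.
Running totals: Am7 ends at 4, Db7 ends at 6, Aadd9 ends at 10, Em ends at 12, Ab ends at 17, G ends at 19, Eadd9 ends at 22, Fsus4 ends at 25, Cmaj7 ends at 31, Ddim ends at 36, Db6 ends at 42, A ends at 45.
Beat 44 falls within A.

A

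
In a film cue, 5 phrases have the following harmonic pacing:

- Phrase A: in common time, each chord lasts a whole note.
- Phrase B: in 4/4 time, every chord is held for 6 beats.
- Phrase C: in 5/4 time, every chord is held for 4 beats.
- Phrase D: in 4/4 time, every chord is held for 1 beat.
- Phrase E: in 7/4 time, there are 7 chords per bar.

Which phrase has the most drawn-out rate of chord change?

Phrase B

A: 4 beats/bar ÷ 4 beats/chord = 1 chord/bar.
B: 4 beats/bar ÷ 6 beats/chord = 2/3 chords/bar.
C: 5 beats/bar ÷ 4 beats/chord = 1.25 chords/bar.
D: 4 beats/bar ÷ 1 beat/chord = 4 chords/bar.
E: 7 beats/bar ÷ 1 beat/chord = 7 chords/bar.
Slowest is B at 2/3 chords/bar.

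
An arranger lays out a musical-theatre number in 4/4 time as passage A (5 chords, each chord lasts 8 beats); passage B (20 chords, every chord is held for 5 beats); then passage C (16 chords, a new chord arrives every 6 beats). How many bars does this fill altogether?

59 bars

A: 5 × 8 = 40 beats = 10 bars.
B: 20 × 5 = 100 beats = 25 bars.
C: 16 × 6 = 96 beats = 24 bars.
Total: 10 + 25 + 24 = 59 bars.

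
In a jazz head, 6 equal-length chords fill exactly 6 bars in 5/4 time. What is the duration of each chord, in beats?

6 bars × 5 beats/bar = 30 beats total.
30 beats ÷ 6 chords = 5 beats per chord.

5 beats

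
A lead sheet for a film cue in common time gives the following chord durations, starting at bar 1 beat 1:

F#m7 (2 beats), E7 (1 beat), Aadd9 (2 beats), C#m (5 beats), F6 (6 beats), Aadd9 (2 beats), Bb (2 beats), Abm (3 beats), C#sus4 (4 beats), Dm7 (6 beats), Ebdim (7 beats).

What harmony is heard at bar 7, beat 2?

C#sus4

Beat 2 of bar 7 is beat (7−1)×4 + 2 = 26 overall.
Running totals: F#m7 ends at 2, E7 ends at 3, Aadd9 ends at 5, C#m ends at 10, F6 ends at 16, Aadd9 ends at 18, Bb ends at 20, Abm ends at 23, C#sus4 ends at 27.
Beat 26 falls within C#sus4.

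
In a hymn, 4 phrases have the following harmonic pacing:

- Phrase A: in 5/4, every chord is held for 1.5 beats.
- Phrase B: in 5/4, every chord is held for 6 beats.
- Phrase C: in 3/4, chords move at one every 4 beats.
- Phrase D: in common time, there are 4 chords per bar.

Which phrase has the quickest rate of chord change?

Phrase D

A: 5/1.5 = 10/3 chords/bar.
B: 5/6 = 5/6 chords/bar.
C: 3/4 = 0.75 chords/bar.
D: 4/1 = 4 chords/bar.
Fastest is D at 4 chords/bar.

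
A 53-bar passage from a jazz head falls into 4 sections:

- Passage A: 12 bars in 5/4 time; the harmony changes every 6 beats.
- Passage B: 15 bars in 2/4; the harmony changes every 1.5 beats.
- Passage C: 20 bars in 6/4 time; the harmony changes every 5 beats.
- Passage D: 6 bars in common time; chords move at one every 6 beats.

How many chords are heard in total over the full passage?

A has 60 beats and chords last 6 each, so 10 chords.
B has 30 beats and chords last 1.5 each, so 20 chords.
C has 120 beats and chords last 5 each, so 24 chords.
D has 24 beats and chords last 6 each, so 4 chords.
Total: 10 + 20 + 24 + 4 = 58.

58 chords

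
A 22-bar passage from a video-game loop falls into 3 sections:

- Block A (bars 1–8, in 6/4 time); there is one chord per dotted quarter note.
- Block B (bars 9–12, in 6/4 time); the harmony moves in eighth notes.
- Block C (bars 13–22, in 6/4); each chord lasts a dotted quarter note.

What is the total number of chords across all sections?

A: 8 bars × 6 beats = 48 beats; 1.5 beats/chord → 32 chords.
B: 4 bars × 6 beats = 24 beats; 0.5 beats/chord → 48 chords.
C: 10 bars × 6 beats = 60 beats; 1.5 beats/chord → 40 chords.
Total: 32 + 48 + 40 = 120.

120 chords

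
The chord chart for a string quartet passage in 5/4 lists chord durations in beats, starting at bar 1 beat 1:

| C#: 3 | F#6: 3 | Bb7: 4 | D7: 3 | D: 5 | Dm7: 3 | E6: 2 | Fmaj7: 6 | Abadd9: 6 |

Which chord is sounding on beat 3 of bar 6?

Beat 3 of bar 6 is beat (6−1)×5 + 3 = 28 overall.
Running totals: C# ends at 3, F#6 ends at 6, Bb7 ends at 10, D7 ends at 13, D ends at 18, Dm7 ends at 21, E6 ends at 23, Fmaj7 ends at 29.
Beat 28 falls within Fmaj7.

Fmaj7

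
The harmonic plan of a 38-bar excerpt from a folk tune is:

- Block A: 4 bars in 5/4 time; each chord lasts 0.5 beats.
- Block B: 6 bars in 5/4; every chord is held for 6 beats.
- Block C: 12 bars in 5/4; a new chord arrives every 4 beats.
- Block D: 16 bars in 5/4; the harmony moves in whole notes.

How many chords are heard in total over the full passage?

A has 20 beats and chords last 0.5 each, so 40 chords.
B has 30 beats and chords last 6 each, so 5 chords.
C has 60 beats and chords last 4 each, so 15 chords.
D has 80 beats and chords last 4 each, so 20 chords.
Total: 40 + 5 + 15 + 20 = 80.

80 chords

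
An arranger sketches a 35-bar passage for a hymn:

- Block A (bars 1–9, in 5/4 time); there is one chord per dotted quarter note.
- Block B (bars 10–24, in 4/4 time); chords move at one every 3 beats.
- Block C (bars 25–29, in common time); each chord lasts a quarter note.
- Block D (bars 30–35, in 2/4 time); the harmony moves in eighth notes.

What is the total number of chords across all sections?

A: 9 bars × 5 beats = 45 beats; 1.5 beats/chord → 30 chords.
B: 15 bars × 4 beats = 60 beats; 3 beats/chord → 20 chords.
C: 5 bars × 4 beats = 20 beats; 1 beat/chord → 20 chords.
D: 6 bars × 2 beats = 12 beats; 0.5 beats/chord → 24 chords.
Total: 30 + 20 + 20 + 24 = 94.

94 chords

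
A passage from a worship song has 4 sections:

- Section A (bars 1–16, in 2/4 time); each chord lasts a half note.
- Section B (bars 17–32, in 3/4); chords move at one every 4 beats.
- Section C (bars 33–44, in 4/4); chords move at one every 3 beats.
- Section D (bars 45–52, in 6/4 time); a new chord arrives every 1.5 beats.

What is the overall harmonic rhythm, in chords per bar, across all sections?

19/13 chords per bar

A: 16 bars of 2 beats is 32 beats; at 2 beats each that's 16 chords.
B: 16 bars of 3 beats is 48 beats; at 4 beats each that's 12 chords.
C: 12 bars of 4 beats is 48 beats; at 3 beats each that's 16 chords.
D: 8 bars of 6 beats is 48 beats; at 1.5 beats each that's 32 chords.
Overall: 76 chords over 52 bars → 76/52 = 19/13 chords per bar.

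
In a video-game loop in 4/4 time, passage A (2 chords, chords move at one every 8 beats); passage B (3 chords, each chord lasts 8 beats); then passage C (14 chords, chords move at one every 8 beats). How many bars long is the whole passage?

38 bars

A: 2 × 8 = 16 beats = 4 bars.
B: 3 × 8 = 24 beats = 6 bars.
C: 14 × 8 = 112 beats = 28 bars.
Total: 4 + 6 + 28 = 38 bars.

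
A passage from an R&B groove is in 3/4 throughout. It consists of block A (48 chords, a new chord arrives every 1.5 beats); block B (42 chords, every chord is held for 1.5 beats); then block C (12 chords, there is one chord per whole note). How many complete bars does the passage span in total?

A: 48 × 1.5 = 72 beats = 24 bars.
B: 42 × 1.5 = 63 beats = 21 bars.
C: 12 × 4 = 48 beats = 16 bars.
Total: 24 + 21 + 16 = 61 bars.

61 bars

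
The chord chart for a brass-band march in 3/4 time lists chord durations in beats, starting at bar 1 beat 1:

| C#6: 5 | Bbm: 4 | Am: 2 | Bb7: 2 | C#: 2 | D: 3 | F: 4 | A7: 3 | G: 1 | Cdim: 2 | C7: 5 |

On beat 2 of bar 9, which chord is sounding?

Beat 2 of bar 9 is beat (9−1)×3 + 2 = 26 overall.
Running totals: C#6 ends at 5, Bbm ends at 9, Am ends at 11, Bb7 ends at 13, C# ends at 15, D ends at 18, F ends at 22, A7 ends at 25, G ends at 26.
Beat 26 falls within G.

G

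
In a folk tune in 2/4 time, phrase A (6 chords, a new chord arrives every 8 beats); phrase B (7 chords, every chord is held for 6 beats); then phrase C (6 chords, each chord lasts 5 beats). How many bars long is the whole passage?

A: 6 × 8 = 48 beats = 24 bars.
B: 7 × 6 = 42 beats = 21 bars.
C: 6 × 5 = 30 beats = 15 bars.
Total: 24 + 21 + 15 = 60 bars.

60 bars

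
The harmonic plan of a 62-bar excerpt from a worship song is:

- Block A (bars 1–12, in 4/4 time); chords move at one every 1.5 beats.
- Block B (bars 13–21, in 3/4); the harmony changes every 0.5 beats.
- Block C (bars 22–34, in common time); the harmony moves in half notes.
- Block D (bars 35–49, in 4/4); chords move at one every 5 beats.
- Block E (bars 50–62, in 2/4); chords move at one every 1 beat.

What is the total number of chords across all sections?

150 chords

A has 48 beats and chords last 1.5 each, so 32 chords.
B has 27 beats and chords last 0.5 each, so 54 chords.
C has 52 beats and chords last 2 each, so 26 chords.
D has 60 beats and chords last 5 each, so 12 chords.
E has 26 beats and chords last 1 each, so 26 chords.
Total: 32 + 54 + 26 + 12 + 26 = 150.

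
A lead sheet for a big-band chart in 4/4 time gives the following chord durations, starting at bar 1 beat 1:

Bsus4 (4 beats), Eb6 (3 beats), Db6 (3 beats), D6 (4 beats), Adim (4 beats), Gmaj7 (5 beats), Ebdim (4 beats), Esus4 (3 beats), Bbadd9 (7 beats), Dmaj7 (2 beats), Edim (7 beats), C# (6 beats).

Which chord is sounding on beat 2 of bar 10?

Beat 2 of bar 10 is beat (10−1)×4 + 2 = 38 overall.
Running totals: Bsus4 ends at 4, Eb6 ends at 7, Db6 ends at 10, D6 ends at 14, Adim ends at 18, Gmaj7 ends at 23, Ebdim ends at 27, Esus4 ends at 30, Bbadd9 ends at 37, Dmaj7 ends at 39.
Beat 38 falls within Dmaj7.

Dmaj7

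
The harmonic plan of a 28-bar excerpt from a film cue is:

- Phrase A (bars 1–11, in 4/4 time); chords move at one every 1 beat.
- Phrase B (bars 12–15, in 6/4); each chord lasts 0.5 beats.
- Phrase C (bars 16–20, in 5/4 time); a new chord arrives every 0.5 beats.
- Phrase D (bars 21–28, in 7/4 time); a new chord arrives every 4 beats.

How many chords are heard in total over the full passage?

A has 44 beats and chords last 1 each, so 44 chords.
B has 24 beats and chords last 0.5 each, so 48 chords.
C has 25 beats and chords last 0.5 each, so 50 chords.
D has 56 beats and chords last 4 each, so 14 chords.
Total: 44 + 48 + 50 + 14 = 156.

156 chords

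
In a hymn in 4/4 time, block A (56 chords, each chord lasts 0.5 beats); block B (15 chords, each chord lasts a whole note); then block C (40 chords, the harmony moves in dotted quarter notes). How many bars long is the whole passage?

37 bars

A: 56 × 0.5 = 28 beats = 7 bars.
B: 15 × 4 = 60 beats = 15 bars.
C: 40 × 1.5 = 60 beats = 15 bars.
Total: 7 + 15 + 15 = 37 bars.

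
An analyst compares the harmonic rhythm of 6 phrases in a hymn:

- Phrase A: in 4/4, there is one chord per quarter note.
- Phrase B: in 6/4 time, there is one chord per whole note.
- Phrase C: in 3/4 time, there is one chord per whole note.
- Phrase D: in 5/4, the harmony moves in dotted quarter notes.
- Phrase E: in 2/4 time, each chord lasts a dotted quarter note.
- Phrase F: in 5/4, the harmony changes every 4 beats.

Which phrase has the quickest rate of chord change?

Phrase A

A: each chord is 1 beat in 4/4, so 4 per bar.
B: each chord is 4 beats in 6/4, so 1.5 per bar.
C: each chord is 4 beats in 3/4, so 0.75 per bar.
D: each chord is 1.5 beats in 5/4, so 10/3 per bar.
E: each chord is 1.5 beats in 2/4, so 4/3 per bar.
F: each chord is 4 beats in 5/4, so 1.25 per bar.
Fastest is A at 4 chords/bar.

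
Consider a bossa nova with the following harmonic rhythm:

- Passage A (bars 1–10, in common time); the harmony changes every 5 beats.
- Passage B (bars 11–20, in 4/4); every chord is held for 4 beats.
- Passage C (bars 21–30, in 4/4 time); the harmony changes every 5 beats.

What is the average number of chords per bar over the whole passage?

A: 10 bars of 4 beats is 40 beats; at 5 beats each that's 8 chords.
B: 10 bars of 4 beats is 40 beats; at 4 beats each that's 10 chords.
C: 10 bars of 4 beats is 40 beats; at 5 beats each that's 8 chords.
Overall: 26 chords over 30 bars → 26/30 = 13/15 chords per bar.

13/15 chords per bar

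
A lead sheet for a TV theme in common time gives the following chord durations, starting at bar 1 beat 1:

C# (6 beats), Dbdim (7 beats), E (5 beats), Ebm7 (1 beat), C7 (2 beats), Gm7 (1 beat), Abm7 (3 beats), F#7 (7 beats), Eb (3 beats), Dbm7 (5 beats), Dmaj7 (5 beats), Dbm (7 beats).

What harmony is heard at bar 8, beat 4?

Beat 4 of bar 8 is beat (8−1)×4 + 4 = 32 overall.
Running totals: C# ends at 6, Dbdim ends at 13, E ends at 18, Ebm7 ends at 19, C7 ends at 21, Gm7 ends at 22, Abm7 ends at 25, F#7 ends at 32.
Beat 32 falls within F#7.

F#7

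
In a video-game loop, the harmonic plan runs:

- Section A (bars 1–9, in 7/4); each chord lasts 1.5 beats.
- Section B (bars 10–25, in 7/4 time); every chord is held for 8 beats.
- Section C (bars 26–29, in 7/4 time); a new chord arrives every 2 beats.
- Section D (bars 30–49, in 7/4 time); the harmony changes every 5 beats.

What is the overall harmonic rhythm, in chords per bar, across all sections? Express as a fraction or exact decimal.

A: 9 × 7 = 63 beats ÷ 1.5 = 42 chords.
B: 16 × 7 = 112 beats ÷ 8 = 14 chords.
C: 4 × 7 = 28 beats ÷ 2 = 14 chords.
D: 20 × 7 = 140 beats ÷ 5 = 28 chords.
Overall: 98 chords over 49 bars → 98/49 = 2 chords per bar.

2 chords per bar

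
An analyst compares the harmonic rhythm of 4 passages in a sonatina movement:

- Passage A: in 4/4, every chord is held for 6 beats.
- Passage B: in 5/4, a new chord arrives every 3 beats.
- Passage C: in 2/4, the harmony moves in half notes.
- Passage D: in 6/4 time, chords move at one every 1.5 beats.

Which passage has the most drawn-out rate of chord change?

Passage A

A: 4 beats/bar ÷ 6 beats/chord = 2/3 chords/bar.
B: 5 beats/bar ÷ 3 beats/chord = 5/3 chords/bar.
C: 2 beats/bar ÷ 2 beats/chord = 1 chord/bar.
D: 6 beats/bar ÷ 1.5 beats/chord = 4 chords/bar.
Slowest is A at 2/3 chords/bar.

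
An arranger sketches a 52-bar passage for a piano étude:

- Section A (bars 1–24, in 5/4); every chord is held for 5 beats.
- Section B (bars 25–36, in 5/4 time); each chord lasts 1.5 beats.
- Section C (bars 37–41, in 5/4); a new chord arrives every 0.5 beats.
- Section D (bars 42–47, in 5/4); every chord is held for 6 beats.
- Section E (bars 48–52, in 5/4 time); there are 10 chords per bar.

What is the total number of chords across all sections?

169 chords

A: 24·5 = 120 beats, 120/5 = 24 chords.
B: 12·5 = 60 beats, 60/1.5 = 40 chords.
C: 5·5 = 25 beats, 25/0.5 = 50 chords.
D: 6·5 = 30 beats, 30/6 = 5 chords.
E: 5·5 = 25 beats, 25/0.5 = 50 chords.
Total: 24 + 40 + 50 + 5 + 50 = 169.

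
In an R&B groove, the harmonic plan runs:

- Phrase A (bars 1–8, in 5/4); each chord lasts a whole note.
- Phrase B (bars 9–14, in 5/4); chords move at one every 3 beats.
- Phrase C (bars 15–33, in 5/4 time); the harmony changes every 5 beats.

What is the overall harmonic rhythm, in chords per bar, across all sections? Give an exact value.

13/11 chords per bar

A: 8 bars of 5 beats is 40 beats; at 4 beats each that's 10 chords.
B: 6 bars of 5 beats is 30 beats; at 3 beats each that's 10 chords.
C: 19 bars of 5 beats is 95 beats; at 5 beats each that's 19 chords.
Overall: 39 chords over 33 bars → 39/33 = 13/11 chords per bar.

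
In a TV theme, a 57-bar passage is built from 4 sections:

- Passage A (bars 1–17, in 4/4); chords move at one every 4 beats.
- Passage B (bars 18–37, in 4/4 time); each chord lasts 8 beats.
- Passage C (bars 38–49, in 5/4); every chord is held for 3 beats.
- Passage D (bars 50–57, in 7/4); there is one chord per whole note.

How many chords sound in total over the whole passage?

61 chords

A: 17 bars × 4 beats = 68 beats; 4 beats/chord → 17 chords.
B: 20 bars × 4 beats = 80 beats; 8 beats/chord → 10 chords.
C: 12 bars × 5 beats = 60 beats; 3 beats/chord → 20 chords.
D: 8 bars × 7 beats = 56 beats; 4 beats/chord → 14 chords.
Total: 17 + 10 + 20 + 14 = 61.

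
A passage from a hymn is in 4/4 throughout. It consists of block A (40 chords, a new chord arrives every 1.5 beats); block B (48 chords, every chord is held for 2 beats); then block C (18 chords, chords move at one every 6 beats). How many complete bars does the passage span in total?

66 bars

A: 40 × 1.5 = 60 beats = 15 bars.
B: 48 × 2 = 96 beats = 24 bars.
C: 18 × 6 = 108 beats = 27 bars.
Total: 15 + 24 + 27 = 66 bars.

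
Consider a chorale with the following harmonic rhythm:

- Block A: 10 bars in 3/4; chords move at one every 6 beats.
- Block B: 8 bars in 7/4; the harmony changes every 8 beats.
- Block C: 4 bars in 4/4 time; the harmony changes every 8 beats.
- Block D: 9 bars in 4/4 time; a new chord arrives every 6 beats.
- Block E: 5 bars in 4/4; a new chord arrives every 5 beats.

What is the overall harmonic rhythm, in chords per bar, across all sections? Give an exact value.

2/3 chords per bar

A: 10 × 3 = 30 beats ÷ 6 = 5 chords.
B: 8 × 7 = 56 beats ÷ 8 = 7 chords.
C: 4 × 4 = 16 beats ÷ 8 = 2 chords.
D: 9 × 4 = 36 beats ÷ 6 = 6 chords.
E: 5 × 4 = 20 beats ÷ 5 = 4 chords.
Overall: 24 chords over 36 bars → 24/36 = 2/3 chords per bar.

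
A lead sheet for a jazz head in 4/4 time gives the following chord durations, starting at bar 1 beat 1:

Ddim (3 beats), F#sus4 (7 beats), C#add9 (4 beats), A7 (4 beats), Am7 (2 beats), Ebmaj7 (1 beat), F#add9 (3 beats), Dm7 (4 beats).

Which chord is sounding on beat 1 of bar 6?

Ebmaj7

Beat 1 of bar 6 is beat (6−1)×4 + 1 = 21 overall.
Running totals: Ddim ends at 3, F#sus4 ends at 10, C#add9 ends at 14, A7 ends at 18, Am7 ends at 20, Ebmaj7 ends at 21.
Beat 21 falls within Ebmaj7.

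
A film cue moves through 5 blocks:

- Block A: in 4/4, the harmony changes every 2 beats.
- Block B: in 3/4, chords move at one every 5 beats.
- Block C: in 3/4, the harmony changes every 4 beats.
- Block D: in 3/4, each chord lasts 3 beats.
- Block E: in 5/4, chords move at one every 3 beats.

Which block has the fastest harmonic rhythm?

Block A

A: 4/2 = 2 chords/bar.
B: 3/5 = 0.6 chords/bar.
C: 3/4 = 0.75 chords/bar.
D: 3/3 = 1 chord/bar.
E: 5/3 = 5/3 chords/bar.
Fastest is A at 2 chords/bar.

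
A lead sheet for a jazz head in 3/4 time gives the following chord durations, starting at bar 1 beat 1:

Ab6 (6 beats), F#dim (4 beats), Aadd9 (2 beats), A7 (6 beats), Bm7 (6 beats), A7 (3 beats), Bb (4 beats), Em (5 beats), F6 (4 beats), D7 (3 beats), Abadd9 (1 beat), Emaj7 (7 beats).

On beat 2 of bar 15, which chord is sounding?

Beat 2 of bar 15 is beat (15−1)×3 + 2 = 44 overall.
Running totals: Ab6 ends at 6, F#dim ends at 10, Aadd9 ends at 12, A7 ends at 18, Bm7 ends at 24, A7 ends at 27, Bb ends at 31, Em ends at 36, F6 ends at 40, D7 ends at 43, Abadd9 ends at 44.
Beat 44 falls within Abadd9.

Abadd9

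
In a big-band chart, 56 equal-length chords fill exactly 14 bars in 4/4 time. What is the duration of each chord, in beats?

1 beat

14 bars × 4 beats/bar = 56 beats total.
56 beats ÷ 56 chords = 1 beats per chord.
(That is a quarter note.)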